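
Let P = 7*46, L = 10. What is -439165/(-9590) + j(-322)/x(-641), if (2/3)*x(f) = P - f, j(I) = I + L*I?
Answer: 240162425/5541102 ≈ 43.342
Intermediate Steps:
P = 322
j(I) = 11*I (j(I) = I + 10*I = 11*I)
x(f) = 483 - 3*f/2 (x(f) = 3*(322 - f)/2 = 483 - 3*f/2)
-439165/(-9590) + j(-322)/x(-641) = -439165/(-9590) + (11*(-322))/(483 - 3/2*(-641)) = -439165*(-1/9590) - 3542/(483 + 1923/2) = 87833/1918 - 3542/2889/2 = 87833/1918 - 3542*2/2889 = 87833/1918 - 7084/2889 = 240162425/5541102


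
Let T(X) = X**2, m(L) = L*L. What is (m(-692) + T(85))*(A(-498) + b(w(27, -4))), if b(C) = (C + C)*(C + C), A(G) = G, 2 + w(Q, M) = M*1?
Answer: -172075506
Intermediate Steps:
m(L) = L**2
w(Q, M) = -2 + M (w(Q, M) = -2 + M*1 = -2 + M)
b(C) = 4*C**2 (b(C) = (2*C)*(2*C) = 4*C**2)
(m(-692) + T(85))*(A(-498) + b(w(27, -4))) = ((-692)**2 + 85**2)*(-498 + 4*(-2 - 4)**2) = (478864 + 7225)*(-498 + 4*(-6)**2) = 486089*(-498 + 4*36) = 486089*(-498 + 144) = 486089*(-354) = -172075506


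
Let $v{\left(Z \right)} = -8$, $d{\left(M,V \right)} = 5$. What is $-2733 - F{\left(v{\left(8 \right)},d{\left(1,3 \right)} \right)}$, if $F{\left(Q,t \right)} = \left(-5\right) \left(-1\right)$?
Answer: $-2738$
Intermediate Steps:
$F{\left(Q,t \right)} = 5$
$-2733 - F{\left(v{\left(8 \right)},d{\left(1,3 \right)} \right)} = -2733 - 5 = -2738$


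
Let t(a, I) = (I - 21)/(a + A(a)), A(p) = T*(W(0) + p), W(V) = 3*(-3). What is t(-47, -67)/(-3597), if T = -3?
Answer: 8/39567 ≈ 0.00020219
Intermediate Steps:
W(V) = -9
A(p) = 27 - 3*p (A(p) = -3*(-9 + p) = 27 - 3*p)
t(a, I) = (-21 + I)/(27 - 2*a) (t(a, I) = (I - 21)/(a + (27 - 3*a)) = (-21 + I)/(27 - 2*a))
t(-47, -67)/(-3597) = ((-21 - 67)/(27 - 2*(-47)))/(-3597) = (-88/(27 + 94))*(-1/3597) = (-88/121)*(-1/3597) = ((1/121)*(-88))*(-1/3597) = -8/11*(-1/3597) = 8/39567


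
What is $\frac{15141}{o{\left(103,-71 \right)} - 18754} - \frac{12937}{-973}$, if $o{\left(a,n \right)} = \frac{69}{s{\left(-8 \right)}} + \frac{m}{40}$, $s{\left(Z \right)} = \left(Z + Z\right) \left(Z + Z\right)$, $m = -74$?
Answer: $\frac{97241067317}{7786316713} \approx 12.489$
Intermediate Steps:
$s{\left(Z \right)} = 4 Z^{2}$ ($s{\left(Z \right)} = 2 Z 2 Z = 4 Z^{2}$)
$o{\left(a,n \right)} = - \frac{2023}{1280}$ ($o{\left(a,n \right)} = \frac{69}{4 \left(-8\right)^{2}} - \frac{74}{40} = \frac{69}{4 \cdot 64} - \frac{37}{20} = \frac{69}{256} - \frac{37}{20} = - \frac{2023}{1280}$)
$\frac{15141}{o{\left(103,-71 \right)} - 18754} - \frac{12937}{-973} = \frac{15141}{- \frac{2023}{1280} - 18754} - \frac{12937}{-973} = \frac{15141}{- \frac{2023}{1280} - 18754} - - \frac{12937}{973} = \frac{15141}{- \frac{24007143}{1280}} + \frac{12937}{973} = 15141 \left(- \frac{1280}{24007143}\right) + \frac{12937}{973} = - \frac{6460160}{8002381} + \frac{12937}{973} = \frac{97241067317}{7786316713}$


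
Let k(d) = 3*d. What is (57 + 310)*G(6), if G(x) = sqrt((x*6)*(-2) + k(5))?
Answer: 367*I*sqrt(57) ≈ 2770.8*I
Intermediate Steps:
G(x) = sqrt(15 - 12*x) (G(x) = sqrt((x*6)*(-2) + 3*5) = sqrt((6*x)*(-2) + 15) = sqrt(-12*x + 15) = sqrt(15 - 12*x))
(57 + 310)*G(6) = (57 + 310)*sqrt(15 - 12*6) = 367*sqrt(15 - 72) = 367*sqrt(-57) = 367*(I*sqrt(57)) = 367*I*sqrt(57)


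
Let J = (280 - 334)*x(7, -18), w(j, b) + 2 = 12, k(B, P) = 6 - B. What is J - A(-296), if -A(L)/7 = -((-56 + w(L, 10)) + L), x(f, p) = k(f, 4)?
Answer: 2448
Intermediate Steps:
w(j, b) = 10 (w(j, b) = -2 + 12 = 10)
x(f, p) = 6 - f
A(L) = -322 + 7*L (A(L) = -(-7)*((-56 + 10) + L) = -(-7)*(-46 + L) = -7*(46 - L) = -322 + 7*L)
J = 54 (J = (280 - 334)*(6 - 1*7) = -54*(6 - 7) = -54*(-1) = 54)
J - A(-296) = 54 - (-322 + 7*(-296)) = 54 - (-322 - 2072) = 54 - 1*(-2394) = 54 + 2394 = 2448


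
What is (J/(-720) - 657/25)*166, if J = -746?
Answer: -3771437/900 ≈ -4190.5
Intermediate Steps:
(J/(-720) - 657/25)*166 = (-746/(-720) - 657/25)*166 = (-746*(-1/720) - 657*1/25)*166 = (373/360 - 657/25)*166 = -45439/1800*166 = -3771437/900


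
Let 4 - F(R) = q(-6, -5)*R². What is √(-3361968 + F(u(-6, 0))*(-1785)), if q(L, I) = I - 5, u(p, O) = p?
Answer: 2*I*√1002927 ≈ 2002.9*I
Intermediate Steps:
q(L, I) = -5 + I
F(R) = 4 + 10*R² (F(R) = 4 - (-5 - 5)*R² = 4 - (-10)*R² = 4 + 10*R²)
√(-3361968 + F(u(-6, 0))*(-1785)) = √(-3361968 + (4 + 10*(-6)²)*(-1785)) = √(-3361968 + (4 + 10*36)*(-1785)) = √(-3361968 + (4 + 360)*(-1785)) = √(-3361968 + 364*(-1785)) = √(-3361968 - 649740) = √(-4011708) = 2*I*√1002927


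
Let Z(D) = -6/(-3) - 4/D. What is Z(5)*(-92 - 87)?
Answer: -1074/5 ≈ -214.80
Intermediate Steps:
Z(D) = 2 - 4/D (Z(D) = -6*(-⅓) - 4/D = 2 - 4/D)
Z(5)*(-92 - 87) = (2 - 4/5)*(-92 - 87) = (2 - 4*⅕)*(-179) = (2 - ⅘)*(-179) = (6/5)*(-179) = -1074/5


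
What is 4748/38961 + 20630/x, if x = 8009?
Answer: 841792162/312038649 ≈ 2.6977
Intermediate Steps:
4748/38961 + 20630/x = 4748/38961 + 20630/8009 = 841792162/312038649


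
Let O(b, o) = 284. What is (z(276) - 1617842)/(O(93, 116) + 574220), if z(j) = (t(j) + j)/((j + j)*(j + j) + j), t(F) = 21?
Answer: -164469817621/58404076640 ≈ -2.8161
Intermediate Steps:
z(j) = (21 + j)/(j + 4*j²) (z(j) = (21 + j)/((j + j)*(j + j) + j) = (21 + j)/((2*j)*(2*j) + j) = (21 + j)/(4*j² + j) = (21 + j)/(j + 4*j²))
(z(276) - 1617842)/(O(93, 116) + 574220) = ((21 + 276)/(276*(1 + 4*276)) - 1617842)/(284 + 574220) = ((1/276)*297/(1 + 1104) - 1617842)/574504 = ((1/276)*297/1105 - 1617842)*(1/574504) = ((1/276)*(1/1105)*297 - 1617842)*(1/574504) = (99/101660 - 1617842)*(1/574504) = -164469817621/101660*1/574504 = -164469817621/58404076640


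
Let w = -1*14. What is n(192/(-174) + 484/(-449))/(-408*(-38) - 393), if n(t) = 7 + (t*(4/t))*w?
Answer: -49/15111 ≈ -0.0032427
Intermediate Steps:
w = -14
n(t) = -49 (n(t) = 7 + (t*(4/t))*(-14) = 7 + 4*(-14) = 7 - 56 = -49)
n(192/(-174) + 484/(-449))/(-408*(-38) - 393) = -49/(-408*(-38) - 393) = -49/(15504 - 393) = -49/15111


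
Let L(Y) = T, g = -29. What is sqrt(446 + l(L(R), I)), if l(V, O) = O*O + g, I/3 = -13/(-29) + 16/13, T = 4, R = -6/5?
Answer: sqrt(62873994)/377 ≈ 21.033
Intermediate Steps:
R = -6/5 (R = -6*1/5 = -6/5 ≈ -1.2000)
L(Y) = 4
I = 1899/377 (I = 3*(-13/(-29) + 16/13) = 3*(-13*(-1/29) + 16*(1/13)) = 3*(13/29 + 16/13) = 3*(633/377) = 1899/377 ≈ 5.0371)
l(V, O) = -29 + O**2 (l(V, O) = O*O - 29 = O**2 - 29 = -29 + O**2)
sqrt(446 + l(L(R), I)) = sqrt(446 + (-29 + (1899/377)**2)) = sqrt(446 + (-29 + 3606201/142129)) = sqrt(446 - 515540/142129) = sqrt(62873994/142129) = sqrt(62873994)/377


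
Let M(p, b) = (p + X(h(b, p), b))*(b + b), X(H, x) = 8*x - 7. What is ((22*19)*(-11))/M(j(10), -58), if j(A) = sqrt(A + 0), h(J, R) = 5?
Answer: -1082829/12866198 - 2299*sqrt(10)/12866198 ≈ -0.084726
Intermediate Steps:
X(H, x) = -7 + 8*x
j(A) = sqrt(A)
M(p, b) = 2*b*(-7 + p + 8*b) (M(p, b) = (p + (-7 + 8*b))*(b + b) = (-7 + p + 8*b)*(2*b) = 2*b*(-7 + p + 8*b))
((22*19)*(-11))/M(j(10), -58) = ((22*19)*(-11))/((2*(-58)*(-7 + sqrt(10) + 8*(-58)))) = (418*(-11))/((2*(-58)*(-7 + sqrt(10) - 464))) = -4598*(-1/(116*(-471 + sqrt(10)))) = -4598/(54636 - 116*sqrt(10))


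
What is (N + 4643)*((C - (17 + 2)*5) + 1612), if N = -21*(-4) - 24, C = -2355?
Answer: -3941114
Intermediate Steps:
N = 60 (N = 84 - 24 = 60)
(N + 4643)*((C - (17 + 2)*5) + 1612) = (60 + 4643)*((-2355 - (17 + 2)*5) + 1612) = 4703*((-2355 - 19*5) + 1612) = 4703*((-2355 - 1*95) + 1612) = 4703*((-2355 - 95) + 1612) = 4703*(-2450 + 1612) = 4703*(-838) = -3941114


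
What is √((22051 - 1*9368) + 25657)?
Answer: 6*√1065 ≈ 195.81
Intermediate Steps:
√((22051 - 1*9368) + 25657) = √((22051 - 9368) + 25657) = √(12683 + 25657) = √38340 = 6*√1065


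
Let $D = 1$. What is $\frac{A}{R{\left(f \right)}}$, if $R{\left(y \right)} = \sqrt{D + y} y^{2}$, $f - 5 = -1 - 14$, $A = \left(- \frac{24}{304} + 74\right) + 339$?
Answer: $- \frac{15691 i}{11400} \approx - 1.3764 i$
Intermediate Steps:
$A = \frac{15691}{38}$ ($A = \left(\left(-24\right) \frac{1}{304} + 74\right) + 339 = \left(- \frac{3}{38} + 74\right) + 339 = \frac{2809}{38} + 339 = \frac{15691}{38} \approx 412.92$)
$f = -10$ ($f = 5 - 15 = -10$)
$R{\left(y \right)} = y^{2} \sqrt{1 + y}$ ($R{\left(y \right)} = \sqrt{1 + y} y^{2} = y^{2} \sqrt{1 + y}$)
$\frac{A}{R{\left(f \right)}} = \frac{15691}{38 \left(-10\right)^{2} \sqrt{1 - 10}} = \frac{15691}{38 \cdot 100 \sqrt{-9}} = \frac{15691}{38 \cdot 100 \cdot 3 i} = \frac{15691}{38 \cdot 300 i} = \frac{15691 \left(- \frac{i}{300}\right)}{38} = - \frac{15691 i}{11400}$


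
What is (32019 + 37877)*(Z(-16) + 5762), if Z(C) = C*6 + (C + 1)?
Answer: 394982296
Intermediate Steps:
Z(C) = 1 + 7*C (Z(C) = 6*C + (1 + C) = 1 + 7*C)
(32019 + 37877)*(Z(-16) + 5762) = (32019 + 37877)*((1 + 7*(-16)) + 5762) = 69896*((1 - 112) + 5762) = 69896*(-111 + 5762) = 69896*5651 = 394982296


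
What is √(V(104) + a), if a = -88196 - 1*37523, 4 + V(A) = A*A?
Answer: I*√114907 ≈ 338.98*I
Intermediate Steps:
V(A) = -4 + A² (V(A) = -4 + A*A = -4 + A²)
a = -125719 (a = -88196 - 37523 = -125719)
√(V(104) + a) = √((-4 + 104²) - 125719) = √((-4 + 10816) - 125719) = √(10812 - 125719) = √(-114907) = I*√114907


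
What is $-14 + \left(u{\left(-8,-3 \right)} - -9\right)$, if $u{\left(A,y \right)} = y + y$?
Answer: $-11$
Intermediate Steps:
$u{\left(A,y \right)} = 2 y$
$-14 + \left(u{\left(-8,-3 \right)} - -9\right) = -14 + \left(2 \left(-3\right) - -9\right) = -14 + \left(-6 + 9\right) = -14 + 3 = -11$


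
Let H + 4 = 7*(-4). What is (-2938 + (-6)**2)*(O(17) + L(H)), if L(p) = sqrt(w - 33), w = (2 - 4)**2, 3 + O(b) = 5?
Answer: -5804 - 2902*I*sqrt(29) ≈ -5804.0 - 15628.0*I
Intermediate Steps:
H = -32 (H = -4 + 7*(-4) = -4 - 28 = -32)
O(b) = 2 (O(b) = -3 + 5 = 2)
w = 4 (w = (-2)**2 = 4)
L(p) = I*sqrt(29) (L(p) = sqrt(4 - 33) = sqrt(-29) = I*sqrt(29))
(-2938 + (-6)**2)*(O(17) + L(H)) = (-2938 + (-6)**2)*(2 + I*sqrt(29)) = (-2938 + 36)*(2 + I*sqrt(29)) = -2902*(2 + I*sqrt(29)) = -5804 - 2902*I*sqrt(29)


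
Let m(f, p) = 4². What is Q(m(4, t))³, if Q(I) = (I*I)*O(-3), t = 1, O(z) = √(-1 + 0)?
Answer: -16777216*I ≈ -1.6777e+7*I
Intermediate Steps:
O(z) = I (O(z) = √(-1) = I)
m(f, p) = 16
Q(I) = I*I² (Q(I) = (I*I)*I = I²*I = I*I²)
Q(m(4, t))³ = (I*16²)³ = (I*256)³ = (256*I)³ = -16777216*I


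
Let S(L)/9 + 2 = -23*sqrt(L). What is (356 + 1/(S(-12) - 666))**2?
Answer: (5872419359*I + 71776892304*sqrt(3))/(324*(143*I + 1748*sqrt(3))) ≈ 1.2674e+5 + 0.51989*I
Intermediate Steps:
S(L) = -18 - 207*sqrt(L) (S(L) = -18 + 9*(-23*sqrt(L)) = -18 - 207*sqrt(L))
(356 + 1/(S(-12) - 666))**2 = (356 + 1/((-18 - 414*I*sqrt(3)) - 666))**2 = (356 + 1/(-684 - 414*I*sqrt(3)))**2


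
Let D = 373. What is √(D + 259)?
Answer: 2*√158 ≈ 25.140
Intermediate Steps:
√(D + 259) = √(373 + 259) = √632 = 2*√158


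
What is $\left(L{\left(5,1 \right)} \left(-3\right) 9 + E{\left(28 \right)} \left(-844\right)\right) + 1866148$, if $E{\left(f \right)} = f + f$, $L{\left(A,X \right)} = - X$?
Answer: $1818911$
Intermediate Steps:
$E{\left(f \right)} = 2 f$
$\left(L{\left(5,1 \right)} \left(-3\right) 9 + E{\left(28 \right)} \left(-844\right)\right) + 1866148 = \left(\left(-1\right) 1 \left(-3\right) 9 + 2 \cdot 28 \left(-844\right)\right) + 1866148 = \left(\left(-1\right) \left(-3\right) 9 + 56 \left(-844\right)\right) + 1866148 = \left(3 \cdot 9 - 47264\right) + 1866148 = \left(27 - 47264\right) + 1866148 = -47237 + 1866148 = 1818911$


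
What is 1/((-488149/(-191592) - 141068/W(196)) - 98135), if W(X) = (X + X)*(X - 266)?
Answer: -328580280/32242699383499 ≈ -1.0191e-5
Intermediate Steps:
W(X) = 2*X*(-266 + X) (W(X) = (2*X)*(-266 + X) = 2*X*(-266 + X))
1/((-488149/(-191592) - 141068/W(196)) - 98135) = 1/((-488149/(-191592) - 141068*1/(392*(-266 + 196))) - 98135) = 1/((-488149*(-1/191592) - 141068/(2*196*(-70))) - 98135) = 1/((488149/191592 - 141068/(-27440)) - 98135) = 1/((488149/191592 - 141068*(-1/27440)) - 98135) = 1/((488149/191592 + 35267/6860) - 98135) = 1/(2526394301/328580280 - 98135) = 1/(-32242699383499/328580280) = -328580280/32242699383499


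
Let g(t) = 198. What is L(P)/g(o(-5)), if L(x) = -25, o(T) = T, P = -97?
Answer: -25/198 ≈ -0.12626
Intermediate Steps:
L(P)/g(o(-5)) = -25/198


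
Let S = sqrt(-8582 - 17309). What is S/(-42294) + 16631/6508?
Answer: 16631/6508 - I*sqrt(25891)/42294 ≈ 2.5555 - 0.0038045*I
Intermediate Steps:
S = I*sqrt(25891) (S = sqrt(-25891) = I*sqrt(25891) ≈ 160.91*I)
S/(-42294) + 16631/6508 = (I*sqrt(25891))/(-42294) + 16631/6508 = (I*sqrt(25891))*(-1/42294) + 16631*(1/6508) = -I*sqrt(25891)/42294 + 16631/6508 = 16631/6508 - I*sqrt(25891)/42294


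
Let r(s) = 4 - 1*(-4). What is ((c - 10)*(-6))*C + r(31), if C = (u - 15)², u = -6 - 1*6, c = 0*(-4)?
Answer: 43748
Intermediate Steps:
r(s) = 8 (r(s) = 4 + 4 = 8)
c = 0
u = -12 (u = -6 - 6 = -12)
C = 729 (C = (-12 - 15)² = (-27)² = 729)
((c - 10)*(-6))*C + r(31) = ((0 - 10)*(-6))*729 + 8 = -10*(-6)*729 + 8 = 60*729 + 8 = 43740 + 8 = 43748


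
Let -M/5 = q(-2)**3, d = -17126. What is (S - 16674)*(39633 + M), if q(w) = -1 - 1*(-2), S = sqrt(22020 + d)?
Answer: -660757272 + 39628*sqrt(4894) ≈ -6.5799e+8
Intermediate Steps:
S = sqrt(4894) (S = sqrt(22020 - 17126) = sqrt(4894) ≈ 69.957)
q(w) = 1 (q(w) = -1 + 2 = 1)
M = -5 (M = -5*1**3 = -5*1 = -5)
(S - 16674)*(39633 + M) = (sqrt(4894) - 16674)*(39633 - 5) = (-16674 + sqrt(4894))*39628 = -660757272 + 39628*sqrt(4894)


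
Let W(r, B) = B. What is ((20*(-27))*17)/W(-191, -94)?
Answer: 4590/47 ≈ 97.660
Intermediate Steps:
((20*(-27))*17)/W(-191, -94) = ((20*(-27))*17)/(-94) = -540*17*(-1/94) = -9180*(-1/94) = 4590/47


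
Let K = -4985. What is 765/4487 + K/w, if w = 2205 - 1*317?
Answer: -20923375/8471456 ≈ -2.4699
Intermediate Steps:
w = 1888 (w = 2205 - 317 = 1888)
765/4487 + K/w = 765/4487 - 4985/1888 = -20923375/8471456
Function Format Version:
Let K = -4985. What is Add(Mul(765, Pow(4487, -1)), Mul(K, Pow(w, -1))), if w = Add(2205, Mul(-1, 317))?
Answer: Rational(-20923375, 8471456) ≈ -2.4699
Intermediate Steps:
w = 1888 (w = Add(2205, -317) = 1888)
Add(Mul(765, Pow(4487, -1)), Mul(K, Pow(w, -1))) = Add(Mul(765, Pow(4487, -1)), Mul(-4985, Pow(1888, -1))) = Add(Mul(765, Rational(1, 4487)), Mul(-4985, Rational(1, 1888))) = Add(Rational(765, 4487), Rational(-4985, 1888)) = Rational(-20923375, 8471456)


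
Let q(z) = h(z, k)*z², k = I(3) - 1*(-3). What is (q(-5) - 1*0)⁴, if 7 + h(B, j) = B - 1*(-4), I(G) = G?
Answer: 1600000000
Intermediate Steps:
k = 6 (k = 3 - 1*(-3) = 3 + 3 = 6)
h(B, j) = -3 + B (h(B, j) = -7 + (B - 1*(-4)) = -7 + (B + 4) = -7 + (4 + B) = -3 + B)
q(z) = z²*(-3 + z) (q(z) = (-3 + z)*z² = z²*(-3 + z))
(q(-5) - 1*0)⁴ = ((-5)²*(-3 - 5) - 1*0)⁴ = (25*(-8) + 0)⁴ = (-200 + 0)⁴ = (-200)⁴ = 1600000000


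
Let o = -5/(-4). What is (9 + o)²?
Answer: 1681/16 ≈ 105.06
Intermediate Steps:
o = 5/4 (o = -5*(-¼) = 5/4 ≈ 1.2500)
(9 + o)² = (9 + 5/4)² = (41/4)² = 1681/16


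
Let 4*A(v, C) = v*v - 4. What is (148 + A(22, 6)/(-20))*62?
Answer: 8804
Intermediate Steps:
A(v, C) = -1 + v**2/4 (A(v, C) = (v*v - 4)/4 = (v**2 - 4)/4 = (-4 + v**2)/4 = -1 + v**2/4)
(148 + A(22, 6)/(-20))*62 = (148 + (-1 + (1/4)*22**2)/(-20))*62 = (148 + (-1 + (1/4)*484)*(-1/20))*62 = (148 + (-1 + 121)*(-1/20))*62 = (148 + 120*(-1/20))*62 = (148 - 6)*62 = 142*62 = 8804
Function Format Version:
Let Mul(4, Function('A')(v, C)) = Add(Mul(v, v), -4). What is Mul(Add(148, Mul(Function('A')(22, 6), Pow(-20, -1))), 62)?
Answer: 8804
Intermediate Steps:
Function('A')(v, C) = Add(-1, Mul(Rational(1, 4), Pow(v, 2))) (Function('A')(v, C) = Mul(Rational(1, 4), Add(Mul(v, v), -4)) = Mul(Rational(1, 4), Add(Pow(v, 2), -4)) = Mul(Rational(1, 4), Add(-4, Pow(v, 2))) = Add(-1, Mul(Rational(1, 4), Pow(v, 2))))
Mul(Add(148, Mul(Function('A')(22, 6), Pow(-20, -1))), 62) = Mul(Add(148, Mul(Add(-1, Mul(Rational(1, 4), Pow(22, 2))), Pow(-20, -1))), 62) = Mul(Add(148, Mul(Add(-1, Mul(Rational(1, 4), 484)), Rational(-1, 20))), 62) = Mul(Add(148, Mul(Add(-1, 121), Rational(-1, 20))), 62) = Mul(Add(148, Mul(120, Rational(-1, 20))), 62) = Mul(Add(148, -6), 62) = Mul(142, 62) = 8804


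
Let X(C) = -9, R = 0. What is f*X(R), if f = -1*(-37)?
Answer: -333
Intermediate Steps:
f = 37
f*X(R) = 37*(-9) = -333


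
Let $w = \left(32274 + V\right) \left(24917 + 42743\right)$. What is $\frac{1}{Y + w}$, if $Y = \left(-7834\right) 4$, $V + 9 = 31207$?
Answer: $\frac{1}{4294484184} \approx 2.3286 \cdot 10^{-10}$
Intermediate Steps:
$V = 31198$ ($V = -9 + 31207 = 31198$)
$Y = -31336$
$w = 4294515520$ ($w = \left(32274 + 31198\right) \left(24917 + 42743\right) = 63472 \cdot 67660 = 4294515520$)
$\frac{1}{Y + w} = \frac{1}{-31336 + 4294515520} = \frac{1}{4294484184}$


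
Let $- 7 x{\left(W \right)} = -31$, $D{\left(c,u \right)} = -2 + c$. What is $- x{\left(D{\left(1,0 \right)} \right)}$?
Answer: $- \frac{31}{7} \approx -4.4286$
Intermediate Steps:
$x{\left(W \right)} = \frac{31}{7}$ ($x{\left(W \right)} = \left(- \frac{1}{7}\right) \left(-31\right) = \frac{31}{7}$)
$- x{\left(D{\left(1,0 \right)} \right)} = \left(-1\right) \frac{31}{7} = - \frac{31}{7}$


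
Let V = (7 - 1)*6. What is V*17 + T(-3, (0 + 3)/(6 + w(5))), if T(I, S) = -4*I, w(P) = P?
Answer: 624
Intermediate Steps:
V = 36 (V = 6*6 = 36)
V*17 + T(-3, (0 + 3)/(6 + w(5))) = 36*17 - 4*(-3) = 612 + 12 = 624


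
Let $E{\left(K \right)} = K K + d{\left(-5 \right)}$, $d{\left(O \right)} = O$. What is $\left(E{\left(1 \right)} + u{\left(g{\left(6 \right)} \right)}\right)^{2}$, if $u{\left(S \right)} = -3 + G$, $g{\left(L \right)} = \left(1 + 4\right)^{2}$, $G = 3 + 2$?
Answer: $4$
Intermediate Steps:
$G = 5$
$g{\left(L \right)} = 25$ ($g{\left(L \right)} = 5^{2} = 25$)
$E{\left(K \right)} = -5 + K^{2}$ ($E{\left(K \right)} = K K - 5 = K^{2} - 5 = -5 + K^{2}$)
$u{\left(S \right)} = 2$ ($u{\left(S \right)} = -3 + 5 = 2$)
$\left(E{\left(1 \right)} + u{\left(g{\left(6 \right)} \right)}\right)^{2} = \left(\left(-5 + 1^{2}\right) + 2\right)^{2} = \left(\left(-5 + 1\right) + 2\right)^{2} = \left(-4 + 2\right)^{2} = \left(-2\right)^{2} = 4$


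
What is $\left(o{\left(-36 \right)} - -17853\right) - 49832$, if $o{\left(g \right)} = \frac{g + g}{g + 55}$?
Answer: $- \frac{607673}{19} \approx -31983.0$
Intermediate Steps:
$o{\left(g \right)} = \frac{2 g}{55 + g}$
$\left(o{\left(-36 \right)} - -17853\right) - 49832 = \left(2 \left(-36\right) \frac{1}{55 - 36} - -17853\right) - 49832 = \left(2 \left(-36\right) \frac{1}{19} + 17853\right) - 49832 = \left(- \frac{72}{19} + 17853\right) - 49832 = \frac{339135}{19} - 49832 = - \frac{607673}{19}$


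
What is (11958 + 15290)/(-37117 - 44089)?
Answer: -13624/40603 ≈ -0.33554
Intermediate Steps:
(11958 + 15290)/(-37117 - 44089) = 27248/(-81206) = 27248*(-1/81206) = -13624/40603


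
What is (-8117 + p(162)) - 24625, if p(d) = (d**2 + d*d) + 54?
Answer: 19800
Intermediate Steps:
p(d) = 54 + 2*d**2 (p(d) = (d**2 + d**2) + 54 = 2*d**2 + 54 = 54 + 2*d**2)
(-8117 + p(162)) - 24625 = (-8117 + (54 + 2*162**2)) - 24625 = (-8117 + (54 + 2*26244)) - 24625 = (-8117 + (54 + 52488)) - 24625 = (-8117 + 52542) - 24625 = 44425 - 24625 = 19800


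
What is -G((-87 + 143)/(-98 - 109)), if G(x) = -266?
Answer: 266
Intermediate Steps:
-G((-87 + 143)/(-98 - 109)) = -1*(-266) = 266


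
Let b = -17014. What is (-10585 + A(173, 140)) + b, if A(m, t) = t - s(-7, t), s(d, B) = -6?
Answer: -27453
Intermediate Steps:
A(m, t) = 6 + t (A(m, t) = t - 1*(-6) = t + 6 = 6 + t)
(-10585 + A(173, 140)) + b = (-10585 + (6 + 140)) - 17014 = (-10585 + 146) - 17014 = -10439 - 17014 = -27453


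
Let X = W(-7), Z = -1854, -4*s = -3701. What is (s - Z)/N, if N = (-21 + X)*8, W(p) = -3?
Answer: -11117/768 ≈ -14.475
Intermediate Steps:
s = 3701/4 (s = -¼*(-3701) = 3701/4 ≈ 925.25)
X = -3
N = -192 (N = (-21 - 3)*8 = -24*8 = -192)
(s - Z)/N = (3701/4 - 1*(-1854))/(-192) = (3701/4 + 1854)*(-1/192) = (11117/4)*(-1/192) = -11117/768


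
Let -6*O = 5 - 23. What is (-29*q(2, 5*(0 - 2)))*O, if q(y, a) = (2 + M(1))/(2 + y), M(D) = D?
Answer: -261/4 ≈ -65.250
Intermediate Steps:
O = 3 (O = -(5 - 23)/6 = -⅙*(-18) = 3)
q(y, a) = 3/(2 + y) (q(y, a) = (2 + 1)/(2 + y) = 3/(2 + y))
(-29*q(2, 5*(0 - 2)))*O = -87/(2 + 2)*3 = -87/4*3 = -261/4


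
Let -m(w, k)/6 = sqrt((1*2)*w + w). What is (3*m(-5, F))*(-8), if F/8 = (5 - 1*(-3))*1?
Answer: 144*I*sqrt(15) ≈ 557.71*I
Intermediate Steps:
F = 64 (F = 8*((5 - 1*(-3))*1) = 8*((5 + 3)*1) = 8*(8*1) = 8*8 = 64)
m(w, k) = -6*sqrt(3)*sqrt(w) (m(w, k) = -6*sqrt((1*2)*w + w) = -6*sqrt(2*w + w) = -6*sqrt(3)*sqrt(w))
(3*m(-5, F))*(-8) = (3*(-6*sqrt(3)*sqrt(-5)))*(-8) = (3*(-6*sqrt(3)*I*sqrt(5)))*(-8) = (3*(-6*I*sqrt(15)))*(-8) = -18*I*sqrt(15)*(-8) = 144*I*sqrt(15)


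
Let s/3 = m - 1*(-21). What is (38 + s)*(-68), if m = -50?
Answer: 3332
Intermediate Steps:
s = -87 (s = 3*(-50 - 1*(-21)) = 3*(-50 + 21) = 3*(-29) = -87)
(38 + s)*(-68) = (38 - 87)*(-68) = -49*(-68) = 3332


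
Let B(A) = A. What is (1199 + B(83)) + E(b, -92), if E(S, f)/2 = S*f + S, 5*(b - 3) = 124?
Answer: -18888/5 ≈ -3777.6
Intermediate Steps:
b = 139/5 (b = 3 + (⅕)*124 = 3 + 124/5 = 139/5 ≈ 27.800)
E(S, f) = 2*S + 2*S*f (E(S, f) = 2*(S*f + S) = 2*(S + S*f) = 2*S + 2*S*f)
(1199 + B(83)) + E(b, -92) = (1199 + 83) + 2*(139/5)*(1 - 92) = 1282 + 2*(139/5)*(-91) = 1282 - 25298/5 = -18888/5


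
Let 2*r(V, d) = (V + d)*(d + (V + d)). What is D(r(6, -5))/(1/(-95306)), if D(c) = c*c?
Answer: -381224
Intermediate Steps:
r(V, d) = (V + d)*(V + 2*d)/2 (r(V, d) = ((V + d)*(d + (V + d)))/2 = ((V + d)*(V + 2*d))/2 = (V + d)*(V + 2*d)/2)
D(c) = c²
D(r(6, -5))/(1/(-95306)) = ((-5)² + (½)*6² + (3/2)*6*(-5))²/(1/(-95306)) = (25 + (½)*36 - 45)²/(-1/95306) = (25 + 18 - 45)²*(-95306) = (-2)²*(-95306) = 4*(-95306) = -381224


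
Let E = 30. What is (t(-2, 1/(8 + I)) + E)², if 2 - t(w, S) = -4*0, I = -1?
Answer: 1024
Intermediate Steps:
t(w, S) = 2 (t(w, S) = 2 - (-4)*0 = 2 - 1*0 = 2 + 0 = 2)
(t(-2, 1/(8 + I)) + E)² = (2 + 30)² = 32² = 1024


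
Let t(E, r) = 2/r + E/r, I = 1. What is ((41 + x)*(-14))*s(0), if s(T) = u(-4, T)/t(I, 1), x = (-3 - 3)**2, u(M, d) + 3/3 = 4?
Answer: -1078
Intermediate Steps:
u(M, d) = 3 (u(M, d) = -1 + 4 = 3)
x = 36 (x = (-6)**2 = 36)
s(T) = 1 (s(T) = 3/(((2 + 1)/1)) = 3/((1*3)) = 3/3 = 3*(1/3) = 1)
((41 + x)*(-14))*s(0) = ((41 + 36)*(-14))*1 = (77*(-14))*1 = -1078*1 = -1078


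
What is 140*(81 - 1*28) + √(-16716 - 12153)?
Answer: 7420 + I*√28869 ≈ 7420.0 + 169.91*I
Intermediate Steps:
140*(81 - 1*28) + √(-16716 - 12153) = 140*(81 - 28) + √(-28869) = 140*53 + I*√28869 = 7420 + I*√28869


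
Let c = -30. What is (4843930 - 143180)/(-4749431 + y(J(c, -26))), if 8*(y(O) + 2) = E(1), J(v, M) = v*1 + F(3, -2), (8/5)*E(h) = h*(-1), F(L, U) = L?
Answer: -300848000/303963717 ≈ -0.98975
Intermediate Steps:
E(h) = -5*h/8 (E(h) = 5*(h*(-1))/8 = 5*(-h)/8 = -5*h/8)
J(v, M) = 3 + v (J(v, M) = v*1 + 3 = v + 3 = 3 + v)
y(O) = -133/64 (y(O) = -2 + (-5/8*1)/8 = -2 + (⅛)*(-5/8) = -2 - 5/64 = -133/64)
(4843930 - 143180)/(-4749431 + y(J(c, -26))) = (4843930 - 143180)/(-4749431 - 133/64) = 4700750/(-303963717/64) = 4700750*(-64/303963717) = -300848000/303963717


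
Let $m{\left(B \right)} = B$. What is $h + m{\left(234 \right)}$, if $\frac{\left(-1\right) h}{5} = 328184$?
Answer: $-1640686$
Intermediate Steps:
$h = -1640920$ ($h = \left(-5\right) 328184 = -1640920$)
$h + m{\left(234 \right)} = -1640920 + 234 = -1640686$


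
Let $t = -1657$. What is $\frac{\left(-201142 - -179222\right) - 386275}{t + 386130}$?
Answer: $- \frac{408195}{384473} \approx -1.0617$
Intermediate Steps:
$\frac{\left(-201142 - -179222\right) - 386275}{t + 386130} = \frac{\left(-201142 - -179222\right) - 386275}{-1657 + 386130} = \frac{\left(-201142 + 179222\right) - 386275}{384473} = \left(-21920 - 386275\right) \frac{1}{384473} = \left(-408195\right) \frac{1}{384473} = - \frac{408195}{384473}$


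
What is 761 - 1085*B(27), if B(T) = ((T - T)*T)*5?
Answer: 761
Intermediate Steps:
B(T) = 0 (B(T) = (0*T)*5 = 0*5 = 0)
761 - 1085*B(27) = 761 - 1085*0 = 761 + 0 = 761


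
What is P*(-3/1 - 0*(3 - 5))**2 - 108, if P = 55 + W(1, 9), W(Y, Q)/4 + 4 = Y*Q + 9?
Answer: 891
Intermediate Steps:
W(Y, Q) = 20 + 4*Q*Y (W(Y, Q) = -16 + 4*(Y*Q + 9) = -16 + 4*(Q*Y + 9) = -16 + 4*(9 + Q*Y) = -16 + (36 + 4*Q*Y) = 20 + 4*Q*Y)
P = 111 (P = 55 + (20 + 4*9*1) = 55 + (20 + 36) = 55 + 56 = 111)
P*(-3/1 - 0*(3 - 5))**2 - 108 = 111*(-3/1 - 0*(3 - 5))**2 - 108 = 111*(-3*1 - 0*(-2))**2 - 108 = 111*(-3 - 1*0)**2 - 108 = 111*(-3 + 0)**2 - 108 = 111*(-3)**2 - 108 = 111*9 - 108 = 999 - 108 = 891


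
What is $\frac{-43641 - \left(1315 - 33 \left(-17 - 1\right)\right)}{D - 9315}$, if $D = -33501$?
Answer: $\frac{22775}{21408} \approx 1.0639$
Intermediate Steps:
$\frac{-43641 - \left(1315 - 33 \left(-17 - 1\right)\right)}{D - 9315} = \frac{-43641 - \left(1315 - 33 \left(-17 - 1\right)\right)}{-33501 - 9315} = \frac{-43641 - \left(1315 - -594\right)}{-42816} = \left(-43641 - 1909\right) \left(- \frac{1}{42816}\right) = \left(-45550\right) \left(- \frac{1}{42816}\right) = \frac{22775}{21408}$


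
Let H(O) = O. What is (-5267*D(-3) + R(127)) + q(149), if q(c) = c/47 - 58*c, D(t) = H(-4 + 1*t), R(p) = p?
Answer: 1332787/47 ≈ 28357.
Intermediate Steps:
D(t) = -4 + t (D(t) = -4 + 1*t = -4 + t)
q(c) = -2725*c/47 (q(c) = c*(1/47) - 29*2*c = c/47 - 29*2*c = c/47 - 58*c = -2725*c/47)
(-5267*D(-3) + R(127)) + q(149) = (-5267*(-4 - 3) + 127) - 2725/47*149 = (-5267*(-7) + 127) - 406025/47 = (36869 + 127) - 406025/47 = 36996 - 406025/47 = 1332787/47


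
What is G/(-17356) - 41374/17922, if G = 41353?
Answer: -729607805/155527116 ≈ -4.6912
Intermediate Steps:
G/(-17356) - 41374/17922 = 41353/(-17356) - 41374/17922 = 41353*(-1/17356) - 41374*1/17922 = -41353/17356 - 20687/8961 = -729607805/155527116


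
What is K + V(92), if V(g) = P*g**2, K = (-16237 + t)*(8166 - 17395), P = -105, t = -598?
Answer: 154481495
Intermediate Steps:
K = 155370215 (K = (-16237 - 598)*(8166 - 17395) = -16835*(-9229) = 155370215)
V(g) = -105*g**2
K + V(92) = 155370215 - 105*92**2 = 155370215 - 105*8464 = 155370215 - 888720 = 154481495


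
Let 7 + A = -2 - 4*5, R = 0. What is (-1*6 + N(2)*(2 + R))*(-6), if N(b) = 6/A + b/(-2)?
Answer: 1464/29 ≈ 50.483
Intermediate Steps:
A = -29 (A = -7 + (-2 - 4*5) = -7 + (-2 - 20) = -7 - 22 = -29)
N(b) = -6/29 - b/2 (N(b) = 6/(-29) + b/(-2) = 6*(-1/29) + b*(-½) = -6/29 - b/2)
(-1*6 + N(2)*(2 + R))*(-6) = (-1*6 + (-6/29 - ½*2)*(2 + 0))*(-6) = (-6 + (-6/29 - 1)*2)*(-6) = (-6 - 35/29*2)*(-6) = (-6 - 70/29)*(-6) = -244/29*(-6) = 1464/29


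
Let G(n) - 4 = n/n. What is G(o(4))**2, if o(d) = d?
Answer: 25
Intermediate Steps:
G(n) = 5 (G(n) = 4 + n/n = 4 + 1 = 5)
G(o(4))**2 = 5**2 = 25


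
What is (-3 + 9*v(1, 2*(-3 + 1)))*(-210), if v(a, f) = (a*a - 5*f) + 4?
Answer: -46620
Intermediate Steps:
v(a, f) = 4 + a² - 5*f (v(a, f) = (a² - 5*f) + 4 = 4 + a² - 5*f)
(-3 + 9*v(1, 2*(-3 + 1)))*(-210) = (-3 + 9*(4 + 1² - 10*(-3 + 1)))*(-210) = (-3 + 9*(4 + 1 - 10*(-2)))*(-210) = (-3 + 9*(4 + 1 - 5*(-4)))*(-210) = (-3 + 9*(4 + 1 + 20))*(-210) = (-3 + 9*25)*(-210) = (-3 + 225)*(-210) = 222*(-210) = -46620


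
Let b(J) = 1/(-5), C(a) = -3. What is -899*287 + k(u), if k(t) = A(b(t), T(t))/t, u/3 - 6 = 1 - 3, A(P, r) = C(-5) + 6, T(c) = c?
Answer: -1032051/4 ≈ -2.5801e+5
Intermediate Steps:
b(J) = -⅕
A(P, r) = 3 (A(P, r) = -3 + 6 = 3)
u = 12 (u = 18 + 3*(1 - 3) = 18 + 3*(-2) = 18 - 6 = 12)
k(t) = 3/t
-899*287 + k(u) = -899*287 + 3/12 = -258013 + 3*(1/12) = -258013 + ¼ = -1032051/4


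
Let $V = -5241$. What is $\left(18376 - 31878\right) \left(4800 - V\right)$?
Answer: $-135573582$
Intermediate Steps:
$\left(18376 - 31878\right) \left(4800 - V\right) = \left(18376 - 31878\right) \left(4800 - -5241\right) = - 13502 \left(4800 + 5241\right) = \left(-13502\right) 10041 = -135573582$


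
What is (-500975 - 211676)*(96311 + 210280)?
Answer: -218492382741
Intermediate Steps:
(-500975 - 211676)*(96311 + 210280) = -712651*306591 = -218492382741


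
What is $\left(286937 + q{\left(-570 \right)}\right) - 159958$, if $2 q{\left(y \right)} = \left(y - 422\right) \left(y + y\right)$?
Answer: $692419$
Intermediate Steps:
$q{\left(y \right)} = y \left(-422 + y\right)$ ($q{\left(y \right)} = \frac{\left(y - 422\right) \left(y + y\right)}{2} = \frac{\left(-422 + y\right) 2 y}{2} = \frac{2 y \left(-422 + y\right)}{2} = y \left(-422 + y\right)$)
$\left(286937 + q{\left(-570 \right)}\right) - 159958 = \left(286937 - 570 \left(-422 - 570\right)\right) - 159958 = \left(286937 - -565440\right) - 159958 = \left(286937 + 565440\right) - 159958 = 852377 - 159958 = 692419$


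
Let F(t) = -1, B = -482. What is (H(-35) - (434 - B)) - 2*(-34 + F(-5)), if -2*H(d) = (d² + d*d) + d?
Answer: -4107/2 ≈ -2053.5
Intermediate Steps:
H(d) = -d² - d/2 (H(d) = -((d² + d*d) + d)/2 = -((d² + d²) + d)/2 = -(2*d² + d)/2 = -(d + 2*d²)/2 = -d² - d/2)
(H(-35) - (434 - B)) - 2*(-34 + F(-5)) = (-1*(-35)*(½ - 35) - (434 - 1*(-482))) - 2*(-34 - 1) = (-1*(-35)*(-69/2) - (434 + 482)) - 2*(-35) = (-2415/2 - 1*916) - 1*(-70) = (-2415/2 - 916) + 70 = -4247/2 + 70 = -4107/2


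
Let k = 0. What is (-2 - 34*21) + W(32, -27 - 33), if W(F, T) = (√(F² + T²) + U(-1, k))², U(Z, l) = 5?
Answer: 4613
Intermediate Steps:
W(F, T) = (5 + √(F² + T²))² (W(F, T) = (√(F² + T²) + 5)² = (5 + √(F² + T²))²)
(-2 - 34*21) + W(32, -27 - 33) = (-2 - 34*21) + (5 + √(32² + (-27 - 33)²))² = (-2 - 714) + (5 + √(1024 + (-60)²))² = -716 + (5 + √(1024 + 3600))² = -716 + (5 + √4624)² = -716 + (5 + 68)² = -716 + 73² = -716 + 5329 = 4613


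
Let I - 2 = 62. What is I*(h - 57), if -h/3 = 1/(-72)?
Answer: -10936/3 ≈ -3645.3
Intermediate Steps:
h = 1/24 (h = -3/(-72) = -3*(-1/72) = 1/24 ≈ 0.041667)
I = 64 (I = 2 + 62 = 64)
I*(h - 57) = 64*(1/24 - 57) = 64*(-1367/24) = -10936/3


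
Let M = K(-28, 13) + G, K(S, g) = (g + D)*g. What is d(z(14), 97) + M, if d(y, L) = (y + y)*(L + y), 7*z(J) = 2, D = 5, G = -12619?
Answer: -604141/49 ≈ -12329.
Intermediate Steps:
z(J) = 2/7 (z(J) = (1/7)*2 = 2/7)
K(S, g) = g*(5 + g) (K(S, g) = (g + 5)*g = (5 + g)*g = g*(5 + g))
M = -12385 (M = 13*(5 + 13) - 12619 = 13*18 - 12619 = 234 - 12619 = -12385)
d(y, L) = 2*y*(L + y) (d(y, L) = (2*y)*(L + y) = 2*y*(L + y))
d(z(14), 97) + M = 2*(2/7)*(97 + 2/7) - 12385 = 2*(2/7)*(681/7) - 12385 = 2724/49 - 12385 = -604141/49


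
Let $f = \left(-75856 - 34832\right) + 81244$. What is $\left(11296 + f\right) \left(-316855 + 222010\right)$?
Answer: $1721247060$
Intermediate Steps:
$f = -29444$ ($f = -110688 + 81244 = -29444$)
$\left(11296 + f\right) \left(-316855 + 222010\right) = \left(11296 - 29444\right) \left(-316855 + 222010\right) = \left(-18148\right) \left(-94845\right) = 1721247060$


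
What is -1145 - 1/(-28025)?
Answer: -32088624/28025 ≈ -1145.0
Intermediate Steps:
-1145 - 1/(-28025) = -1145 - 1*(-1/28025) = -1145 + 1/28025 = -32088624/28025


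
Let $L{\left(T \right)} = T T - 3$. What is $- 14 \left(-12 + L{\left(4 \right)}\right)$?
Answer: $-14$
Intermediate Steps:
$L{\left(T \right)} = -3 + T^{2}$ ($L{\left(T \right)} = T^{2} - 3 = -3 + T^{2}$)
$- 14 \left(-12 + L{\left(4 \right)}\right) = - 14 \left(-12 - \left(3 - 4^{2}\right)\right) = - 14 \left(-12 + \left(-3 + 16\right)\right) = - 14 \left(-12 + 13\right) = \left(-14\right) 1 = -14$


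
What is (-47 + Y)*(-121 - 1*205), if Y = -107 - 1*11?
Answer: 53790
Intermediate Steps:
Y = -118 (Y = -107 - 11 = -118)
(-47 + Y)*(-121 - 1*205) = (-47 - 118)*(-121 - 1*205) = -165*(-121 - 205) = -165*(-326) = 53790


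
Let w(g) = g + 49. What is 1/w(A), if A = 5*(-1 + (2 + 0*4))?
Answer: 1/54 ≈ 0.018519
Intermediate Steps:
A = 5 (A = 5*(-1 + (2 + 0)) = 5*(-1 + 2) = 5*1 = 5)
w(g) = 49 + g
1/w(A) = 1/(49 + 5) = 1/54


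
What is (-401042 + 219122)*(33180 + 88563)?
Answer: -22147486560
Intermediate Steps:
(-401042 + 219122)*(33180 + 88563) = -181920*121743 = -22147486560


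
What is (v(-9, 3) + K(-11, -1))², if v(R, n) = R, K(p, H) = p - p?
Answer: 81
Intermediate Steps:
K(p, H) = 0
(v(-9, 3) + K(-11, -1))² = (-9 + 0)² = (-9)² = 81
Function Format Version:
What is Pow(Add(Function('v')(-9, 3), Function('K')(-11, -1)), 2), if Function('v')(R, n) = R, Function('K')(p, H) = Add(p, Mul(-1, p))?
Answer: 81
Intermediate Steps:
Function('K')(p, H) = 0
Pow(Add(Function('v')(-9, 3), Function('K')(-11, -1)), 2) = Pow(Add(-9, 0), 2) = Pow(-9, 2) = 81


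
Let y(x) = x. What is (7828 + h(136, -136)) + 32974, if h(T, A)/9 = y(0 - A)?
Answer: 42026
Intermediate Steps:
h(T, A) = -9*A (h(T, A) = 9*(0 - A) = 9*(-A) = -9*A)
(7828 + h(136, -136)) + 32974 = (7828 - 9*(-136)) + 32974 = (7828 + 1224) + 32974 = 9052 + 32974 = 42026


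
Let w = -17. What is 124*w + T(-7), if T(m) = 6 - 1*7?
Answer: -2109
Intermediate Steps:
T(m) = -1 (T(m) = 6 - 7 = -1)
124*w + T(-7) = 124*(-17) - 1 = -2108 - 1 = -2109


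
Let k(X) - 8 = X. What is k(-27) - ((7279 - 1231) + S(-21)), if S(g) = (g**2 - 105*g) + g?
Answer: -8692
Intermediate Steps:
S(g) = g**2 - 104*g
k(X) = 8 + X
k(-27) - ((7279 - 1231) + S(-21)) = (8 - 27) - ((7279 - 1231) - 21*(-104 - 21)) = -19 - (6048 - 21*(-125)) = -19 - (6048 + 2625) = -19 - 1*8673 = -19 - 8673 = -8692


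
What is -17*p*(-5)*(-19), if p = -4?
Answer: 6460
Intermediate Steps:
-17*p*(-5)*(-19) = -(-68)*(-5)*(-19) = -17*20*(-19) = -340*(-19) = 6460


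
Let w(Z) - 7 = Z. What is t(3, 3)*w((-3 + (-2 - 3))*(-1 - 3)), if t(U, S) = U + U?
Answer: 234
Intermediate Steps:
t(U, S) = 2*U
w(Z) = 7 + Z
t(3, 3)*w((-3 + (-2 - 3))*(-1 - 3)) = (2*3)*(7 + (-3 + (-2 - 3))*(-1 - 3)) = 6*(7 + (-3 - 5)*(-4)) = 6*(7 - 8*(-4)) = 6*(7 + 32) = 6*39 = 234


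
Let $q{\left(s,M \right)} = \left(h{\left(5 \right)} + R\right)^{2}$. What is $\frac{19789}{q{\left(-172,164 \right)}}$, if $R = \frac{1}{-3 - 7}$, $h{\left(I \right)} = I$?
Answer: $\frac{282700}{343} \approx 824.2$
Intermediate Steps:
$R = - \frac{1}{10}$ ($R = \frac{1}{-10} = - \frac{1}{10} \approx -0.1$)
$q{\left(s,M \right)} = \frac{2401}{100}$ ($q{\left(s,M \right)} = \left(5 - \frac{1}{10}\right)^{2} = \left(\frac{49}{10}\right)^{2} = \frac{2401}{100}$)
$\frac{19789}{q{\left(-172,164 \right)}} = \frac{19789}{\frac{2401}{100}} = 19789 \cdot \frac{100}{2401} = \frac{282700}{343}$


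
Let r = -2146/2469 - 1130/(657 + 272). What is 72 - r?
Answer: 169930076/2293701 ≈ 74.086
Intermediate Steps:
r = -4783604/2293701 (r = -2146*1/2469 - 1130/929 = -2146/2469 - 1130*1/929 = -2146/2469 - 1130/929 = -4783604/2293701 ≈ -2.0855)
72 - r = 72 - 1*(-4783604/2293701) = 72 + 4783604/2293701 = 169930076/2293701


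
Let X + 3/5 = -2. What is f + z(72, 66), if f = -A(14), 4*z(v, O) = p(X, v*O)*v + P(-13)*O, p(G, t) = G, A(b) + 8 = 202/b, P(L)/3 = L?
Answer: -48771/70 ≈ -696.73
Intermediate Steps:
P(L) = 3*L
A(b) = -8 + 202/b
X = -13/5 (X = -⅗ - 2 = -13/5 ≈ -2.6000)
z(v, O) = -39*O/4 - 13*v/20 (z(v, O) = (-13*v/5 + (3*(-13))*O)/4 = (-13*v/5 - 39*O)/4 = (-39*O - 13*v/5)/4 = -39*O/4 - 13*v/20)
f = -45/7 (f = -(-8 + 202/14) = -(-8 + 202*(1/14)) = -(-8 + 101/7) = -1*45/7 = -45/7 ≈ -6.4286)
f + z(72, 66) = -45/7 + (-39/4*66 - 13/20*72) = -45/7 + (-1287/2 - 234/5) = -45/7 - 6903/10 = -48771/70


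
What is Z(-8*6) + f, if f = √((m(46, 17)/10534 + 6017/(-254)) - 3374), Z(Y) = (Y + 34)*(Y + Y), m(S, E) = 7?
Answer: 1344 + I*√1520259110948519/668909 ≈ 1344.0 + 58.29*I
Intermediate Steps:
Z(Y) = 2*Y*(34 + Y) (Z(Y) = (34 + Y)*(2*Y) = 2*Y*(34 + Y))
f = I*√1520259110948519/668909 (f = √((7/10534 + 6017/(-254)) - 3374) = √((7*(1/10534) + 6017*(-1/254)) - 3374) = √((7/10534 - 6017/254) - 3374) = √(-15845325/668909 - 3374) = √(-2272744291/668909) = I*√1520259110948519/668909 ≈ 58.29*I)
Z(-8*6) + f = 2*(-8*6)*(34 - 8*6) + I*√1520259110948519/668909 = 2*(-48)*(34 - 48) + I*√1520259110948519/668909 = 2*(-48)*(-14) + I*√1520259110948519/668909 = 1344 + I*√1520259110948519/668909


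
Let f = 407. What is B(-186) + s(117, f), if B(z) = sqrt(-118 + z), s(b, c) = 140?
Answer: 140 + 4*I*sqrt(19) ≈ 140.0 + 17.436*I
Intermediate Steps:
B(-186) + s(117, f) = sqrt(-118 - 186) + 140 = sqrt(-304) + 140 = 4*I*sqrt(19) + 140 = 140 + 4*I*sqrt(19)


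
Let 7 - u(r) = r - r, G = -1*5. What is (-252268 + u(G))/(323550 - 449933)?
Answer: 252261/126383 ≈ 1.9960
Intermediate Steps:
G = -5
u(r) = 7 (u(r) = 7 - (r - r) = 7 - 1*0 = 7 + 0 = 7)
(-252268 + u(G))/(323550 - 449933) = (-252268 + 7)/(323550 - 449933) = -252261/(-126383) = -252261*(-1/126383) = 252261/126383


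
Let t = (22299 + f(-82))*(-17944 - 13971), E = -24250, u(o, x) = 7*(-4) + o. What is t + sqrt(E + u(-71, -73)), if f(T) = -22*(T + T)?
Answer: -826821905 + I*sqrt(24349) ≈ -8.2682e+8 + 156.04*I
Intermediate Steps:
u(o, x) = -28 + o
f(T) = -44*T
t = -826821905 (t = (22299 - 44*(-82))*(-17944 - 13971) = (22299 + 3608)*(-31915) = 25907*(-31915) = -826821905)
t + sqrt(E + u(-71, -73)) = -826821905 + sqrt(-24250 + (-28 - 71)) = -826821905 + sqrt(-24250 - 99) = -826821905 + sqrt(-24349) = -826821905 + I*sqrt(24349)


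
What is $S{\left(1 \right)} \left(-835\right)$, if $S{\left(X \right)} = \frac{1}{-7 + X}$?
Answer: $\frac{835}{6} \approx 139.17$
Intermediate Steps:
$S{\left(1 \right)} \left(-835\right) = \frac{1}{-7 + 1} \left(-835\right) = \frac{1}{-6} \left(-835\right) = \left(- \frac{1}{6}\right) \left(-835\right) = \frac{835}{6}$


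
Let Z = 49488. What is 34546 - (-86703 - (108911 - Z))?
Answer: 180672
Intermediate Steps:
34546 - (-86703 - (108911 - Z)) = 34546 - (-86703 - (108911 - 1*49488)) = 34546 - (-86703 - (108911 - 49488)) = 34546 - (-86703 - 1*59423) = 34546 - (-86703 - 59423) = 34546 - 1*(-146126) = 34546 + 146126 = 180672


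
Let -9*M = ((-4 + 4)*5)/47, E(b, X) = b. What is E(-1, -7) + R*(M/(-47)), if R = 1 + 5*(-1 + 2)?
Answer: -1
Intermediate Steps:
M = 0 (M = -(-4 + 4)*5/(9*47) = -0*5/(9*47) = -0/47 = -1/9*0 = 0)
R = 6 (R = 1 + 5*1 = 1 + 5 = 6)
E(-1, -7) + R*(M/(-47)) = -1 + 6*(0/(-47)) = -1 + 6*(0*(-1/47)) = -1 + 6*0 = -1 + 0 = -1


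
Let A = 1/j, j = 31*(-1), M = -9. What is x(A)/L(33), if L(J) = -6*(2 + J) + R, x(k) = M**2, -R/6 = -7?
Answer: -27/56 ≈ -0.48214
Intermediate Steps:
R = 42 (R = -6*(-7) = 42)
j = -31
A = -1/31 (A = 1/(-31) = -1/31 ≈ -0.032258)
x(k) = 81 (x(k) = (-9)**2 = 81)
L(J) = 30 - 6*J (L(J) = -6*(2 + J) + 42 = -3*(4 + 2*J) + 42 = (-12 - 6*J) + 42 = 30 - 6*J)
x(A)/L(33) = 81/(30 - 6*33) = 81/(30 - 198) = 81/(-168) = 81*(-1/168) = -27/56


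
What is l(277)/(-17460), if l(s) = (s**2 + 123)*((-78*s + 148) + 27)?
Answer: 411753803/4365 ≈ 94331.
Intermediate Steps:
l(s) = (123 + s**2)*(175 - 78*s) (l(s) = (123 + s**2)*((148 - 78*s) + 27) = (123 + s**2)*(175 - 78*s))
l(277)/(-17460) = (21525 - 9594*277 - 78*277**3 + 175*277**2)/(-17460) = (21525 - 2657538 - 78*21253933 + 175*76729)*(-1/17460) = (21525 - 2657538 - 1657806774 + 13427575)*(-1/17460) = -1647015212*(-1/17460) = 411753803/4365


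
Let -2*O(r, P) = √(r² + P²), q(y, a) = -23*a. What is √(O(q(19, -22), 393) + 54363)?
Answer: √(217452 - 2*√410485)/2 ≈ 232.47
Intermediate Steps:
O(r, P) = -√(P² + r²)/2 (O(r, P) = -√(r² + P²)/2 = -√(P² + r²)/2)
√(O(q(19, -22), 393) + 54363) = √(-√(393² + (-23*(-22))²)/2 + 54363) = √(-√(154449 + 506²)/2 + 54363) = √(-√(154449 + 256036)/2 + 54363) = √(-√410485/2 + 54363) = √(54363 - √410485/2)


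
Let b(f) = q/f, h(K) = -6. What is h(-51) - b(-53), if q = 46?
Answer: -272/53 ≈ -5.1321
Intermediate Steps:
b(f) = 46/f
h(-51) - b(-53) = -6 - 46/(-53) = -6 - 46*(-1)/53 = -6 - 1*(-46/53) = -6 + 46/53 = -272/53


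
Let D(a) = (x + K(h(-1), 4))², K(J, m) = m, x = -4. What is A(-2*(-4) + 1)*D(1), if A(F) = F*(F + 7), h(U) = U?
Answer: 0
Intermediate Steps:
A(F) = F*(7 + F)
D(a) = 0 (D(a) = (-4 + 4)² = 0² = 0)
A(-2*(-4) + 1)*D(1) = ((-2*(-4) + 1)*(7 + (-2*(-4) + 1)))*0 = ((8 + 1)*(7 + (8 + 1)))*0 = (9*(7 + 9))*0 = (9*16)*0 = 144*0 = 0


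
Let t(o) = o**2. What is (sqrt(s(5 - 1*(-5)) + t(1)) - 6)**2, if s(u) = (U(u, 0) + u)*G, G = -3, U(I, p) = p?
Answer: (6 - I*sqrt(29))**2 ≈ 7.0 - 64.622*I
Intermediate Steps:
s(u) = -3*u (s(u) = (0 + u)*(-3) = u*(-3) = -3*u)
(sqrt(s(5 - 1*(-5)) + t(1)) - 6)**2 = (sqrt(-3*(5 - 1*(-5)) + 1**2) - 6)**2 = (sqrt(-3*(5 + 5) + 1) - 6)**2 = (sqrt(-3*10 + 1) - 6)**2 = (sqrt(-30 + 1) - 6)**2 = (sqrt(-29) - 6)**2 = (I*sqrt(29) - 6)**2 = (-6 + I*sqrt(29))**2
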